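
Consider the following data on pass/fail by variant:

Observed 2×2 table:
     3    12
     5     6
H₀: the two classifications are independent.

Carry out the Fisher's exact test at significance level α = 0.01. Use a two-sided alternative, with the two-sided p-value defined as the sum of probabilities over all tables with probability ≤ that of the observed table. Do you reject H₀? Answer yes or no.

Margins: r₁=15, r₂=11, c₁=8, c₂=18, n=26
p_obs = C(15,3)·C(11,5)/C(26,8); sum pmf over tables with pmf ≤ p_obs
p-value (two-sided) = 0.21831
At α=0.01: p ≥ α → fail to reject H₀

reject H₀: no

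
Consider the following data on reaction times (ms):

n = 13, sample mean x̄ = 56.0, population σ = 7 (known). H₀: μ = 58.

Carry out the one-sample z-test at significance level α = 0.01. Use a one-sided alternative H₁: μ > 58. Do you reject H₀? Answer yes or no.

SE = σ/√n = 7/√13 = 1.9415
z = (x̄−μ₀)/SE = (56.0−58)/1.9415 = -1.0302
p-value (one-sided, H₁ greater) = 0.84853
At α=0.01: p ≥ α → fail to reject H₀

reject H₀: no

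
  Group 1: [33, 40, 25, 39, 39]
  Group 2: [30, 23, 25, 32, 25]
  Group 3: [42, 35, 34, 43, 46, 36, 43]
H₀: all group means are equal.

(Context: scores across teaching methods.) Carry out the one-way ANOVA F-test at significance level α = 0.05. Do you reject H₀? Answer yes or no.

reject H₀: yes

Group means [35.20, 27.00, 39.86], grand mean 34.706
SSB = Σnᵢ(x̄ᵢ−x̄)² = 483.872; SSW = ΣΣ(x−x̄ᵢ)² = 353.657
MSB = 483.872/2 = 241.9361; MSW = 353.657/14 = 25.2612
F = MSB/MSW = 9.5774
df = (2, 14)
p-value (upper-tail) = 0.00239
At α=0.05: p < α → reject H₀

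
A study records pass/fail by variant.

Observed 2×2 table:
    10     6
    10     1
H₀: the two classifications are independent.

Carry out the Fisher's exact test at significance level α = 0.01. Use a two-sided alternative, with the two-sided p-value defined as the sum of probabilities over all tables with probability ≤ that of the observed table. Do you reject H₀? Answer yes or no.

reject H₀: no

Margins: r₁=16, r₂=11, c₁=20, c₂=7, n=27
p_obs = C(16,10)·C(11,10)/C(27,20); sum pmf over tables with pmf ≤ p_obs
p-value (two-sided) = 0.18320
At α=0.01: p ≥ α → fail to reject H₀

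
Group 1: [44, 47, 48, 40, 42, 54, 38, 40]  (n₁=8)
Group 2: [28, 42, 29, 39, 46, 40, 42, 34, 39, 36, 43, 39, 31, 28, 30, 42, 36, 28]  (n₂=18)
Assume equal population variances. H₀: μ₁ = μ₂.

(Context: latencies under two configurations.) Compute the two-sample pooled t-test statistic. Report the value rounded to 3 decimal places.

test statistic = 3.217

x̄₁=44.125, s₁=5.303, n₁=8
x̄₂=36.222, s₂=5.966, n₂=18
s_p² = [7·5.303² + 17·5.966²]/24 = 33.4161
SE = √(s_p²·(1/8+1/18)) = 2.4563
t = (44.125−36.222)/2.4563 = 3.2173
df = 24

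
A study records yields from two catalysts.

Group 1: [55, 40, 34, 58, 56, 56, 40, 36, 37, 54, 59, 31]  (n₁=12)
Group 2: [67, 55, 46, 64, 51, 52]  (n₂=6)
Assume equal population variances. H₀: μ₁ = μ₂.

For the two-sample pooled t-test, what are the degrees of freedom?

degrees of freedom = 16

df = n₁ + n₂ − 2 = 12 + 6 − 2 = 16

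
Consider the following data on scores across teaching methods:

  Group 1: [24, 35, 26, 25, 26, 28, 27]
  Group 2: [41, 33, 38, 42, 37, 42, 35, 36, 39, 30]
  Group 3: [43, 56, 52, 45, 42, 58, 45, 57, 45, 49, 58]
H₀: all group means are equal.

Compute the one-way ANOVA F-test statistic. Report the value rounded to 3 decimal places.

test statistic = 46.025

Group means [27.29, 37.30, 50.00], grand mean 39.786
SSB = Σnᵢ(x̄ᵢ−x̄)² = 2303.186; SSW = ΣΣ(x−x̄ᵢ)² = 625.529
MSB = 2303.186/2 = 1151.5929; MSW = 625.529/25 = 25.0211
F = MSB/MSW = 46.0248
df = (2, 25)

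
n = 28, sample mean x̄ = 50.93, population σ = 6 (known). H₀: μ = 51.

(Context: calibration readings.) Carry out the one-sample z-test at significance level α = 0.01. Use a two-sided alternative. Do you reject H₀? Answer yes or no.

reject H₀: no

SE = σ/√n = 6/√28 = 1.1339
z = (x̄−μ₀)/SE = (50.93−51)/1.1339 = -0.0617
p-value (two-sided) = 0.95077
At α=0.01: p ≥ α → fail to reject H₀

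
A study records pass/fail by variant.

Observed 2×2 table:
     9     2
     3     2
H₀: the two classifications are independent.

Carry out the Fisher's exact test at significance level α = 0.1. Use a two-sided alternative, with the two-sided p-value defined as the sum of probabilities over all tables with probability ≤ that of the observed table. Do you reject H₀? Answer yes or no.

reject H₀: no

Margins: r₁=11, r₂=5, c₁=12, c₂=4, n=16
p_obs = C(11,9)·C(5,3)/C(16,12); sum pmf over tables with pmf ≤ p_obs
p-value (two-sided) = 0.54670
At α=0.1: p ≥ α → fail to reject H₀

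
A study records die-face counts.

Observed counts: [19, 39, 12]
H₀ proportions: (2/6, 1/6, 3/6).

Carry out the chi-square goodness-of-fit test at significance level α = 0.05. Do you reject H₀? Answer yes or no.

reject H₀: yes

n = 70; E_i = n·p_i = [23.33, 11.67, 35.00]
χ² = (19−23.33)²/23.33 + (39−11.67)²/11.67 + (12−35.00)²/35.00 = 79.9571
df = 2
p-value (upper-tail) = 0.00000
At α=0.05: p < α → reject H₀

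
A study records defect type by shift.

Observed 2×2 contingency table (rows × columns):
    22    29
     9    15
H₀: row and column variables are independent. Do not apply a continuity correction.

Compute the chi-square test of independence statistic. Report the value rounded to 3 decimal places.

test statistic = 0.214

Row totals [51, 24], col totals [31, 44], n=75
χ² = (22−21.08)²/21.08 + (29−29.92)²/29.92 + (9−9.92)²/9.92 + (15−14.08)²/14.08 = 0.2139
df = 1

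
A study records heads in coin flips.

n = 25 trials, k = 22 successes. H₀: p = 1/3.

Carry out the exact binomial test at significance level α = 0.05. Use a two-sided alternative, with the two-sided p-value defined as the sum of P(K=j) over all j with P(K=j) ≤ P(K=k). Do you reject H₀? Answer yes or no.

Exact binomial: n=25, k=22, p₀=1/3=0.3333
P(X=j) = C(n,j)·p₀^j·(1−p₀)^(n−j); p = Σ P(X=j) over j with P(X=j) ≤ P(X=22)
p-value (two-sided) = 0.00000
At α=0.05: p < α → reject H₀

reject H₀: yes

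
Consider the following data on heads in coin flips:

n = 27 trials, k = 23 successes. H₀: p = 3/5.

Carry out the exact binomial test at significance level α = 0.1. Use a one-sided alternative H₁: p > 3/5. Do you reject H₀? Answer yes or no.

Exact binomial: n=27, k=23, p₀=3/5=0.6000
P(X≥23) from Σ C(n,i)·p₀^i·(1−p₀)^(n−i)
p-value (one-sided, H₁ greater) = 0.00461
At α=0.1: p < α → reject H₀

reject H₀: yes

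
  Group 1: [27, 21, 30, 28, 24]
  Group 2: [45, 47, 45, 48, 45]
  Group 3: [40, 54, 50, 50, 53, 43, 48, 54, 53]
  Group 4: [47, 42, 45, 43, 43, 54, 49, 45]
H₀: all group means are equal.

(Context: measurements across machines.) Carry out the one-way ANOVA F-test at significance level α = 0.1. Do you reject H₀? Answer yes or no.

Group means [26.00, 46.00, 49.44, 46.00], grand mean 43.444
SSB = Σnᵢ(x̄ᵢ−x̄)² = 1930.444; SSW = ΣΣ(x−x̄ᵢ)² = 368.222
MSB = 1930.444/3 = 643.4815; MSW = 368.222/23 = 16.0097
F = MSB/MSW = 40.1933
df = (3, 23)
p-value (upper-tail) = 0.00000
At α=0.1: p < α → reject H₀

reject H₀: yes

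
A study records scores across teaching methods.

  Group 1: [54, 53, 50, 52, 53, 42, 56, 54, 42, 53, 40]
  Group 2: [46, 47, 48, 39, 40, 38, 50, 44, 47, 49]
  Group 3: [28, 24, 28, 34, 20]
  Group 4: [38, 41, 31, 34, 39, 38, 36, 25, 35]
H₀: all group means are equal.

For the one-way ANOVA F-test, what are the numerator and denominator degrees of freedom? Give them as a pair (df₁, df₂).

k = 4 groups, N = 35 total
df = (k−1, N−k) = (4−1, 35−4) = (3, 31)

degrees of freedom = [3, 31]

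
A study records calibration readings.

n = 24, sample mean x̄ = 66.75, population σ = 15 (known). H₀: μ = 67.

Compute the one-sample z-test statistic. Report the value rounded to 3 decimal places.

test statistic = -0.082

SE = σ/√n = 15/√24 = 3.0619
z = (x̄−μ₀)/SE = (66.75−67)/3.0619 = -0.0816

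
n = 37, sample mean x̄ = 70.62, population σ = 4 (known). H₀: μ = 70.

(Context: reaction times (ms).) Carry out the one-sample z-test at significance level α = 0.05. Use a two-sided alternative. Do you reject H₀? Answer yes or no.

reject H₀: no

SE = σ/√n = 4/√37 = 0.6576
z = (x̄−μ₀)/SE = (70.62−70)/0.6576 = 0.9428
p-value (two-sided) = 0.34577
At α=0.05: p ≥ α → fail to reject H₀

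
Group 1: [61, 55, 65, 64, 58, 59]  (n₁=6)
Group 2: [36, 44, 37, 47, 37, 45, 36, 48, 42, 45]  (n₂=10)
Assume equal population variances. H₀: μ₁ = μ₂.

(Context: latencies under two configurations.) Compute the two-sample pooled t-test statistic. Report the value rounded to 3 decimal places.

test statistic = 8.135

x̄₁=60.333, s₁=3.777, n₁=6
x̄₂=41.700, s₂=4.762, n₂=10
s_p² = [5·3.777² + 9·4.762²]/14 = 19.6738
SE = √(s_p²·(1/6+1/10)) = 2.2905
t = (60.333−41.700)/2.2905 = 8.1351
df = 14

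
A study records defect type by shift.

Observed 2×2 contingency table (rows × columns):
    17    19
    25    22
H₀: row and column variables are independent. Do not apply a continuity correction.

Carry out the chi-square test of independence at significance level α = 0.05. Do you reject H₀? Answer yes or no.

Row totals [36, 47], col totals [42, 41], n=83
χ² = (17−18.22)²/18.22 + (19−17.78)²/17.78 + (25−23.78)²/23.78 + (22−23.22)²/23.22 = 0.2906
df = 1
p-value (upper-tail) = 0.58984
At α=0.05: p ≥ α → fail to reject H₀

reject H₀: no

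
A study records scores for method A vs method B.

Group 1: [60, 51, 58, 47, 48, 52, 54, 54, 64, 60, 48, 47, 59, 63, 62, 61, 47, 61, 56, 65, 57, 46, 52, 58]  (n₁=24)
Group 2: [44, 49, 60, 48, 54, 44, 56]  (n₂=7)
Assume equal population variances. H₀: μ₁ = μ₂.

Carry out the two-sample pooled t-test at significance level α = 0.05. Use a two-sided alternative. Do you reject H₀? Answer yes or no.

reject H₀: no

x̄₁=55.417, s₁=6.107, n₁=24
x̄₂=50.714, s₂=6.130, n₂=7
s_p² = [23·6.107² + 6·6.130²]/29 = 37.3539
SE = √(s_p²·(1/24+1/7)) = 2.6254
t = (55.417−50.714)/2.6254 = 1.7911
df = 29
p-value (two-sided) = 0.08372
At α=0.05: p ≥ α → fail to reject H₀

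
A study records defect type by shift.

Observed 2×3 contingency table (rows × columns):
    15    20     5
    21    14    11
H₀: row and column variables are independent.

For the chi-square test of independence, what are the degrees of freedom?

degrees of freedom = 2

df = (r−1)(c−1) = (2−1)·(3−1) = 2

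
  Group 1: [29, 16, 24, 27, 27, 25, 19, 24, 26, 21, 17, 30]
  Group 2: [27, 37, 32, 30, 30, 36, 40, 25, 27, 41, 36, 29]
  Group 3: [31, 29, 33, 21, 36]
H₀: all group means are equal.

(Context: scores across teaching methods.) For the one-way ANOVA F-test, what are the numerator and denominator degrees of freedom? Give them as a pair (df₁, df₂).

k = 3 groups, N = 29 total
df = (k−1, N−k) = (3−1, 29−3) = (2, 26)

degrees of freedom = [2, 26]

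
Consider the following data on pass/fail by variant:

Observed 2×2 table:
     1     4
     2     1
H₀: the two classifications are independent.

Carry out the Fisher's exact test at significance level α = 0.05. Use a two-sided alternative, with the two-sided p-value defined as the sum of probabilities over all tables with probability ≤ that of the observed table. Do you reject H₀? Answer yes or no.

reject H₀: no

Margins: r₁=5, r₂=3, c₁=3, c₂=5, n=8
p_obs = C(5,1)·C(3,2)/C(8,3); sum pmf over tables with pmf ≤ p_obs
p-value (two-sided) = 0.46429
At α=0.05: p ≥ α → fail to reject H₀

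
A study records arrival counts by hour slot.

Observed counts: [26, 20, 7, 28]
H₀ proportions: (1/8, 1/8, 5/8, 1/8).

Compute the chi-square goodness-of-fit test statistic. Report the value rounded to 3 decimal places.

n = 81; E_i = n·p_i = [10.12, 10.12, 50.62, 10.12]
χ² = (26−10.12)²/10.12 + (20−10.12)²/10.12 + (7−50.62)²/50.62 + (28−10.12)²/10.12 = 103.6716
df = 3

test statistic = 103.672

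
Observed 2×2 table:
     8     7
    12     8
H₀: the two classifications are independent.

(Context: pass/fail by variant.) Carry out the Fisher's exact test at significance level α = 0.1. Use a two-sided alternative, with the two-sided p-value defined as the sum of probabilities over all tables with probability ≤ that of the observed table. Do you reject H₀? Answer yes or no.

reject H₀: no

Margins: r₁=15, r₂=20, c₁=20, c₂=15, n=35
p_obs = C(15,8)·C(20,12)/C(35,20); sum pmf over tables with pmf ≤ p_obs
p-value (two-sided) = 0.74118
At α=0.1: p ≥ α → fail to reject H₀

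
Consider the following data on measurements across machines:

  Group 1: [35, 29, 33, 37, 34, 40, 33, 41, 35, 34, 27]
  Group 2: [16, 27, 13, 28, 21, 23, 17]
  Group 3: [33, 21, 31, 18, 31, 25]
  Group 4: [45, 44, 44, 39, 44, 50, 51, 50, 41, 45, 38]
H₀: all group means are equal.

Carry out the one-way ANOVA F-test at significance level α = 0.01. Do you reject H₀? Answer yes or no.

reject H₀: yes

Group means [34.36, 20.71, 26.50, 44.64], grand mean 33.514
SSB = Σnᵢ(x̄ᵢ−x̄)² = 2810.723; SSW = ΣΣ(x−x̄ᵢ)² = 740.019
MSB = 2810.723/3 = 936.9078; MSW = 740.019/31 = 23.8716
F = MSB/MSW = 39.2478
df = (3, 31)
p-value (upper-tail) = 0.00000
At α=0.01: p < α → reject H₀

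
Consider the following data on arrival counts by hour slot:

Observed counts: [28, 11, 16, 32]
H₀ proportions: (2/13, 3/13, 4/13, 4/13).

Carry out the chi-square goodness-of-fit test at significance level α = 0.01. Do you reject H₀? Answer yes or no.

n = 87; E_i = n·p_i = [13.38, 20.08, 26.77, 26.77]
χ² = (28−13.38)²/13.38 + (11−20.08)²/20.08 + (16−26.77)²/26.77 + (32−26.77)²/26.77 = 25.4176
df = 3
p-value (upper-tail) = 0.00001
At α=0.01: p < α → reject H₀

reject H₀: yes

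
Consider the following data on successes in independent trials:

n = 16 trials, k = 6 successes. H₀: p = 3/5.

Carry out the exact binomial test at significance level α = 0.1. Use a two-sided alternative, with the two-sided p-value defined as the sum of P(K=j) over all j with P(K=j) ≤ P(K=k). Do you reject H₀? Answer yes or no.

reject H₀: yes

Exact binomial: n=16, k=6, p₀=3/5=0.6000
P(X=j) = C(n,j)·p₀^j·(1−p₀)^(n−j); p = Σ P(X=j) over j with P(X=j) ≤ P(X=6)
p-value (two-sided) = 0.07666
At α=0.1: p < α → reject H₀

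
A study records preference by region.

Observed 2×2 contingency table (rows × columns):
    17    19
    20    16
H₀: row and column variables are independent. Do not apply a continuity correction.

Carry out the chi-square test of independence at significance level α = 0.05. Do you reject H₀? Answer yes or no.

reject H₀: no

Row totals [36, 36], col totals [37, 35], n=72
χ² = (17−18.50)²/18.50 + (19−17.50)²/17.50 + (20−18.50)²/18.50 + (16−17.50)²/17.50 = 0.5004
df = 1
p-value (upper-tail) = 0.47933
At α=0.05: p ≥ α → fail to reject H₀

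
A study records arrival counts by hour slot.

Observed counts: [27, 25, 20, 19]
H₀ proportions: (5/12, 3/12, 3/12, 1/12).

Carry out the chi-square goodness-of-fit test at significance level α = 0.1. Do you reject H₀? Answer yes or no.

reject H₀: yes

n = 91; E_i = n·p_i = [37.92, 22.75, 22.75, 7.58]
χ² = (27−37.92)²/37.92 + (25−22.75)²/22.75 + (20−22.75)²/22.75 + (19−7.58)²/7.58 = 20.8857
df = 3
p-value (upper-tail) = 0.00011
At α=0.1: p < α → reject H₀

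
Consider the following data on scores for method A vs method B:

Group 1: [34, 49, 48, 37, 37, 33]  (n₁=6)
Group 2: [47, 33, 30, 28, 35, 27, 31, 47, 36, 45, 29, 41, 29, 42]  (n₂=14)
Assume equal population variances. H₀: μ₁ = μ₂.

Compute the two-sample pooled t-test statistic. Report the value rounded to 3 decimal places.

test statistic = 1.118

x̄₁=39.667, s₁=7.033, n₁=6
x̄₂=35.714, s₂=7.322, n₂=14
s_p² = [5·7.033² + 13·7.322²]/18 = 52.4550
SE = √(s_p²·(1/6+1/14)) = 3.5340
t = (39.667−35.714)/3.5340 = 1.1184
df = 18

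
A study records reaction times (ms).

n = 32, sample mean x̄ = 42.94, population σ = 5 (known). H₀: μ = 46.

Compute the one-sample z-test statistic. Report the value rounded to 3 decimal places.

test statistic = -3.462

SE = σ/√n = 5/√32 = 0.8839
z = (x̄−μ₀)/SE = (42.94−46)/0.8839 = -3.4620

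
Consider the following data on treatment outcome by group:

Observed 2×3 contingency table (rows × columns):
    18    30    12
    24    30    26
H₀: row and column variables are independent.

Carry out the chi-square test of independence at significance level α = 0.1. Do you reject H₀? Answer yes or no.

reject H₀: no

Row totals [60, 80], col totals [42, 60, 38], n=140
χ² = (18−18.00)²/18.00 + (30−25.71)²/25.71 + (12−16.29)²/16.29 + (24−24.00)²/24.00 + (30−34.29)²/34.29 + (26−21.71)²/21.71 = 3.2237
df = 2
p-value (upper-tail) = 0.19952
At α=0.1: p ≥ α → fail to reject H₀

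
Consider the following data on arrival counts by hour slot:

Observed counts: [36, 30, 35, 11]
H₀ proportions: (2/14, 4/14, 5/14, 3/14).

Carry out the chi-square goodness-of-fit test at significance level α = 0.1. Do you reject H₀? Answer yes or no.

n = 112; E_i = n·p_i = [16.00, 32.00, 40.00, 24.00]
χ² = (36−16.00)²/16.00 + (30−32.00)²/32.00 + (35−40.00)²/40.00 + (11−24.00)²/24.00 = 32.7917
df = 3
p-value (upper-tail) = 0.00000
At α=0.1: p < α → reject H₀

reject H₀: yes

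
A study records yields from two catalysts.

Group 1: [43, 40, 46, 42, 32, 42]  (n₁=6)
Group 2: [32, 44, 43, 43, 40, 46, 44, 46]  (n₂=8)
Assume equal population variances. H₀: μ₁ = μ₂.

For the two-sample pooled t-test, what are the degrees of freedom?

df = n₁ + n₂ − 2 = 6 + 8 − 2 = 12

degrees of freedom = 12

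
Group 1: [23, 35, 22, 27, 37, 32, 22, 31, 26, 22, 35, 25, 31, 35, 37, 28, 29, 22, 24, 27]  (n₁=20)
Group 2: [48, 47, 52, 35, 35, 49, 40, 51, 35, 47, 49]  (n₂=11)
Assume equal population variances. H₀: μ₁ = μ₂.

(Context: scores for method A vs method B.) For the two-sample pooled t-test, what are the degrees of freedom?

degrees of freedom = 29

df = n₁ + n₂ − 2 = 20 + 11 − 2 = 29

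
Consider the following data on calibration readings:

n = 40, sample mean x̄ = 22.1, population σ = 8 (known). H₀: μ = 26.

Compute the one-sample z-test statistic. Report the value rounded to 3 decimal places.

test statistic = -3.083

SE = σ/√n = 8/√40 = 1.2649
z = (x̄−μ₀)/SE = (22.1−26)/1.2649 = -3.0832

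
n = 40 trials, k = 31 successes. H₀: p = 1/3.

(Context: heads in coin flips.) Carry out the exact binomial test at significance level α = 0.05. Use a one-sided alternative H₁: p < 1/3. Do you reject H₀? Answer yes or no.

reject H₀: no

Exact binomial: n=40, k=31, p₀=1/3=0.3333
P(X≤31) from Σ C(n,i)·p₀^i·(1−p₀)^(n−i)
p-value (one-sided, H₁ less) = 1.00000
At α=0.05: p ≥ α → fail to reject H₀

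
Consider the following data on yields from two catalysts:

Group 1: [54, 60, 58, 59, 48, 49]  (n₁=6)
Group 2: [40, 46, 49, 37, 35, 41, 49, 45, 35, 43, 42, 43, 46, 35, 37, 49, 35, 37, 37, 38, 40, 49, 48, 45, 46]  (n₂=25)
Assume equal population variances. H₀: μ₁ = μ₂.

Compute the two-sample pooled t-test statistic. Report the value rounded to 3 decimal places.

test statistic = 5.509

x̄₁=54.667, s₁=5.203, n₁=6
x̄₂=41.880, s₂=5.085, n₂=25
s_p² = [5·5.203² + 24·5.085²]/29 = 26.0680
SE = √(s_p²·(1/6+1/25)) = 2.3211
t = (54.667−41.880)/2.3211 = 5.5089
df = 29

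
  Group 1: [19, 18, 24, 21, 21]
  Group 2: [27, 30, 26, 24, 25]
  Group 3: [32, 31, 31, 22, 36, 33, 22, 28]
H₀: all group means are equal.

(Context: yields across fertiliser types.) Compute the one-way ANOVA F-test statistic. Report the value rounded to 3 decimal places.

Group means [20.60, 26.40, 29.38], grand mean 26.111
SSB = Σnᵢ(x̄ᵢ−x̄)² = 237.503; SSW = ΣΣ(x−x̄ᵢ)² = 222.275
MSB = 237.503/2 = 118.7514; MSW = 222.275/15 = 14.8183
F = MSB/MSW = 8.0138
df = (2, 15)

test statistic = 8.014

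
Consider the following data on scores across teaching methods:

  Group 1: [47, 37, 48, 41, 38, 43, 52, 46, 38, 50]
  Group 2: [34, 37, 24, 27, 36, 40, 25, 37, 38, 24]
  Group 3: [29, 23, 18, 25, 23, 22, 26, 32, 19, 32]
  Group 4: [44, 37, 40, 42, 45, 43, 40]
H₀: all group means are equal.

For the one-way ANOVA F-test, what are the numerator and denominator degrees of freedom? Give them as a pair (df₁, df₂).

k = 4 groups, N = 37 total
df = (k−1, N−k) = (4−1, 37−4) = (3, 33)

degrees of freedom = [3, 33]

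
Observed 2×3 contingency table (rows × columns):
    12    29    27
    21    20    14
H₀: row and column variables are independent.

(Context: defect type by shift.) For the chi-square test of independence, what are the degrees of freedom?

degrees of freedom = 2

df = (r−1)(c−1) = (2−1)·(3−1) = 2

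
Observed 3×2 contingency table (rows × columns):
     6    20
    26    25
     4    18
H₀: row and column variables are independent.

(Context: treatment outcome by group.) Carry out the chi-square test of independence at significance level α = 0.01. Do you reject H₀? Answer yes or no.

Row totals [26, 51, 22], col totals [36, 63], n=99
χ² = (6−9.45)²/9.45 + (20−16.55)²/16.55 + (26−18.55)²/18.55 + (25−32.45)²/32.45 + (4−8.00)²/8.00 + (18−14.00)²/14.00 = 9.8351
df = 2
p-value (upper-tail) = 0.00732
At α=0.01: p < α → reject H₀

reject H₀: yes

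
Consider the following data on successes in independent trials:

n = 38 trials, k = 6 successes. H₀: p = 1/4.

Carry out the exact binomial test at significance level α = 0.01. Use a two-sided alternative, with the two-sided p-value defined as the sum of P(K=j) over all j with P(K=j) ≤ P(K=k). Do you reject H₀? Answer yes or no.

reject H₀: no

Exact binomial: n=38, k=6, p₀=1/4=0.2500
P(X=j) = C(n,j)·p₀^j·(1−p₀)^(n−j); p = Σ P(X=j) over j with P(X=j) ≤ P(X=6)
p-value (two-sided) = 0.25985
At α=0.01: p ≥ α → fail to reject H₀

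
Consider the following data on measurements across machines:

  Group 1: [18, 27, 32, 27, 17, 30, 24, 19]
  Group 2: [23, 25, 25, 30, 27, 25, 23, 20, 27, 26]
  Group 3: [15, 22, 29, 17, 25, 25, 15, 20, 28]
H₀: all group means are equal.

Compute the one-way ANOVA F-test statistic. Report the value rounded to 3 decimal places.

test statistic = 1.265

Group means [24.25, 25.10, 21.78], grand mean 23.741
SSB = Σnᵢ(x̄ᵢ−x̄)² = 55.230; SSW = ΣΣ(x−x̄ᵢ)² = 523.956
MSB = 55.230/2 = 27.6148; MSW = 523.956/24 = 21.8315
F = MSB/MSW = 1.2649
df = (2, 24)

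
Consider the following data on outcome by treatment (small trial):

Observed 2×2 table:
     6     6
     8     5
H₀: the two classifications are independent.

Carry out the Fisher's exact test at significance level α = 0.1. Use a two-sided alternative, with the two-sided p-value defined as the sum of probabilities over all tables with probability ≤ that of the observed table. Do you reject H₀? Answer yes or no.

Margins: r₁=12, r₂=13, c₁=14, c₂=11, n=25
p_obs = C(12,6)·C(13,8)/C(25,14); sum pmf over tables with pmf ≤ p_obs
p-value (two-sided) = 0.69510
At α=0.1: p ≥ α → fail to reject H₀

reject H₀: no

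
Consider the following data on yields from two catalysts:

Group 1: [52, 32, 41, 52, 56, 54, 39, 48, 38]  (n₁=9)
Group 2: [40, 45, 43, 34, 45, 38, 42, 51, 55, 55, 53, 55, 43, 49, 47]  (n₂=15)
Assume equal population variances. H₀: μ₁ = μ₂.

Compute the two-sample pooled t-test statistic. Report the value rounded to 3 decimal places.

test statistic = -0.180

x̄₁=45.778, s₁=8.467, n₁=9
x̄₂=46.333, s₂=6.576, n₂=15
s_p² = [8·8.467² + 14·6.576²]/22 = 53.5859
SE = √(s_p²·(1/9+1/15)) = 3.0865
t = (45.778−46.333)/3.0865 = -0.1800
df = 22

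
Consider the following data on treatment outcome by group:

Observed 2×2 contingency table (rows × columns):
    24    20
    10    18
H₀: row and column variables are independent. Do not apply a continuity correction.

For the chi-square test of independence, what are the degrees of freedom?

df = (r−1)(c−1) = (2−1)·(2−1) = 1

degrees of freedom = 1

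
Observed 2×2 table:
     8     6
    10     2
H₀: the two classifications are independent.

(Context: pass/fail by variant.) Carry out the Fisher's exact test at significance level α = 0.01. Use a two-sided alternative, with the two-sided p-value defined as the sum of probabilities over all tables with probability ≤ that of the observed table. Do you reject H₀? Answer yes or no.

Margins: r₁=14, r₂=12, c₁=18, c₂=8, n=26
p_obs = C(14,8)·C(12,10)/C(26,18); sum pmf over tables with pmf ≤ p_obs
p-value (two-sided) = 0.21638
At α=0.01: p ≥ α → fail to reject H₀

reject H₀: no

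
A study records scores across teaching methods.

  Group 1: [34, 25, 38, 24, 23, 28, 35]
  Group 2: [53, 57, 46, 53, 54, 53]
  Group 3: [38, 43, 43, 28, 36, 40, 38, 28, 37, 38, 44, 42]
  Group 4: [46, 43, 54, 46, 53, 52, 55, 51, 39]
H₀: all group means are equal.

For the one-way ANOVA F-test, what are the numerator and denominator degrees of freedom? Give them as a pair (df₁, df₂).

k = 4 groups, N = 34 total
df = (k−1, N−k) = (4−1, 34−4) = (3, 30)

degrees of freedom = [3, 30]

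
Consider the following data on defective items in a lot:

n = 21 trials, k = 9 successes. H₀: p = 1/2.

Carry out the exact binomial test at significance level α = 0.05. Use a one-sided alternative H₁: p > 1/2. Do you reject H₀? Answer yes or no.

reject H₀: no

Exact binomial: n=21, k=9, p₀=1/2=0.5000
P(X≥9) from Σ C(n,i)·p₀^i·(1−p₀)^(n−i)
p-value (one-sided, H₁ greater) = 0.80834
At α=0.05: p ≥ α → fail to reject H₀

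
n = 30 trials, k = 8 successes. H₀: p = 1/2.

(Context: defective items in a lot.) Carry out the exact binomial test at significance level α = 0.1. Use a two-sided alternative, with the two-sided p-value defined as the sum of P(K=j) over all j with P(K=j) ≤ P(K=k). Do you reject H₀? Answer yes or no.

reject H₀: yes

Exact binomial: n=30, k=8, p₀=1/2=0.5000
P(X=j) = C(n,j)·p₀^j·(1−p₀)^(n−j); p = Σ P(X=j) over j with P(X=j) ≤ P(X=8)
p-value (two-sided) = 0.01612
At α=0.1: p < α → reject H₀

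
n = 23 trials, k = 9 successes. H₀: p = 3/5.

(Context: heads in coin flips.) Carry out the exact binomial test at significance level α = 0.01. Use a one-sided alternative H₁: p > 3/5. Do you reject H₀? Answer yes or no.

Exact binomial: n=23, k=9, p₀=3/5=0.6000
P(X≥9) from Σ C(n,i)·p₀^i·(1−p₀)^(n−i)
p-value (one-sided, H₁ greater) = 0.98718
At α=0.01: p ≥ α → fail to reject H₀

reject H₀: no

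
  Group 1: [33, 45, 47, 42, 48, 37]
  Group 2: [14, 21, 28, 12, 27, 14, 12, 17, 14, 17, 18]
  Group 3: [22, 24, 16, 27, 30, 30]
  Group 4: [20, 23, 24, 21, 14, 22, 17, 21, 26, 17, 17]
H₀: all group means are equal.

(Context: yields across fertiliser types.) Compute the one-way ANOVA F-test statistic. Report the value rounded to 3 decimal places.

test statistic = 33.560

Group means [42.00, 17.64, 24.83, 20.18], grand mean 24.029
SSB = Σnᵢ(x̄ᵢ−x̄)² = 2553.955; SSW = ΣΣ(x−x̄ᵢ)² = 761.015
MSB = 2553.955/3 = 851.3185; MSW = 761.015/30 = 25.3672
F = MSB/MSW = 33.5599
df = (3, 30)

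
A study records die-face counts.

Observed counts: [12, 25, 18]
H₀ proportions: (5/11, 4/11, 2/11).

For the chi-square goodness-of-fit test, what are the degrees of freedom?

df = k − 1 = 3 − 1 = 2

degrees of freedom = 2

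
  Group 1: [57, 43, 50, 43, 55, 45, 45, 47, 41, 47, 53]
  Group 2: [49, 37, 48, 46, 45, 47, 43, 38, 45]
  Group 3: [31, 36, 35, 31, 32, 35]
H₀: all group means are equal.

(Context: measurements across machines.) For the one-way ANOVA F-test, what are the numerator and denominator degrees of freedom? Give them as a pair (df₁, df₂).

degrees of freedom = [2, 23]

k = 3 groups, N = 26 total
df = (k−1, N−k) = (3−1, 26−3) = (2, 23)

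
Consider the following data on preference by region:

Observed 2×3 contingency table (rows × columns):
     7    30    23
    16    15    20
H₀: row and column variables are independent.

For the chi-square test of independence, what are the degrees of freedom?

degrees of freedom = 2

df = (r−1)(c−1) = (2−1)·(3−1) = 2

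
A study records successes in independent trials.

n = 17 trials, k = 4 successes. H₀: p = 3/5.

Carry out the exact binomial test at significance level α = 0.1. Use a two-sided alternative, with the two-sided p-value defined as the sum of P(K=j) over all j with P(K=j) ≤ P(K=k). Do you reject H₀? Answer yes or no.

reject H₀: yes

Exact binomial: n=17, k=4, p₀=3/5=0.6000
P(X=j) = C(n,j)·p₀^j·(1−p₀)^(n−j); p = Σ P(X=j) over j with P(X=j) ≤ P(X=4)
p-value (two-sided) = 0.00461
At α=0.1: p < α → reject H₀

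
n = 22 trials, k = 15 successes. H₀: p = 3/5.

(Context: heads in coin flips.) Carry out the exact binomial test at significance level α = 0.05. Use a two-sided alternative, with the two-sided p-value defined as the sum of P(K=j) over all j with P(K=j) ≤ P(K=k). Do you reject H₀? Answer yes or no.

reject H₀: no

Exact binomial: n=22, k=15, p₀=3/5=0.6000
P(X=j) = C(n,j)·p₀^j·(1−p₀)^(n−j); p = Σ P(X=j) over j with P(X=j) ≤ P(X=15)
p-value (two-sided) = 0.51787
At α=0.05: p ≥ α → fail to reject H₀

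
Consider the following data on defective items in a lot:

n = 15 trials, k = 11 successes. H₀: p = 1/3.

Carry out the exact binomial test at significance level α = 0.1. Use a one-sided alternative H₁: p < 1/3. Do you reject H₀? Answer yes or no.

Exact binomial: n=15, k=11, p₀=1/3=0.3333
P(X≤11) from Σ C(n,i)·p₀^i·(1−p₀)^(n−i)
p-value (one-sided, H₁ less) = 0.99971
At α=0.1: p ≥ α → fail to reject H₀

reject H₀: no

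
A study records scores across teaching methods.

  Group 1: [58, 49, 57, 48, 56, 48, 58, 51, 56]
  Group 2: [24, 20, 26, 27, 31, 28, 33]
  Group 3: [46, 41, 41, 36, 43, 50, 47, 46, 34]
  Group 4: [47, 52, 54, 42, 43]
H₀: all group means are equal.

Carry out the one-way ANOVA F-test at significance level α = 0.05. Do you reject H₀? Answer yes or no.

Group means [53.44, 27.00, 42.67, 47.60], grand mean 43.067
SSB = Σnᵢ(x̄ᵢ−x̄)² = 2880.444; SSW = ΣΣ(x−x̄ᵢ)² = 597.422
MSB = 2880.444/3 = 960.1481; MSW = 597.422/26 = 22.9778
F = MSB/MSW = 41.7859
df = (3, 26)
p-value (upper-tail) = 0.00000
At α=0.05: p < α → reject H₀

reject H₀: yes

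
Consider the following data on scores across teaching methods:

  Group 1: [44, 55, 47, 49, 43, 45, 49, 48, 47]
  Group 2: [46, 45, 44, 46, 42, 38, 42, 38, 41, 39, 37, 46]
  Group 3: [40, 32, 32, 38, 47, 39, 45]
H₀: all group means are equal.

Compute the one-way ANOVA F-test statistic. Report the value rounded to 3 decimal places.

test statistic = 8.809

Group means [47.44, 42.00, 39.00], grand mean 43.000
SSB = Σnᵢ(x̄ᵢ−x̄)² = 301.778; SSW = ΣΣ(x−x̄ᵢ)² = 428.222
MSB = 301.778/2 = 150.8889; MSW = 428.222/25 = 17.1289
F = MSB/MSW = 8.8090
df = (2, 25)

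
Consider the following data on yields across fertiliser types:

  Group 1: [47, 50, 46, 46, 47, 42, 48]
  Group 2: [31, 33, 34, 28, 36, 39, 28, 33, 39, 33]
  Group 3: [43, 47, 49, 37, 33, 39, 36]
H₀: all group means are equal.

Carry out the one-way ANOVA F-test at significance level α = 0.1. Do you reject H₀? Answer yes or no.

reject H₀: yes

Group means [46.57, 33.40, 40.57], grand mean 39.333
SSB = Σnᵢ(x̄ᵢ−x̄)² = 729.505; SSW = ΣΣ(x−x̄ᵢ)² = 381.829
MSB = 729.505/2 = 364.7524; MSW = 381.829/21 = 18.1823
F = MSB/MSW = 20.0608
df = (2, 21)
p-value (upper-tail) = 0.00001
At α=0.1: p < α → reject H₀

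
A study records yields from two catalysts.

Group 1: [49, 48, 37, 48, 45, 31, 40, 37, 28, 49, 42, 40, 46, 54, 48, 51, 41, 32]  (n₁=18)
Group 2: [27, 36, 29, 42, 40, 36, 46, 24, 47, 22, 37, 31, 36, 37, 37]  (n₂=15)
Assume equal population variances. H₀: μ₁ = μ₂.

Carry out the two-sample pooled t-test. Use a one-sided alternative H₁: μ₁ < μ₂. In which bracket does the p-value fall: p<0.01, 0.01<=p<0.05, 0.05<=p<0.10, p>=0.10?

p-value bracket: p>=0.10

x̄₁=42.556, s₁=7.382, n₁=18
x̄₂=35.133, s₂=7.367, n₂=15
s_p² = [17·7.382² + 14·7.367²]/31 = 54.3928
SE = √(s_p²·(1/18+1/15)) = 2.5784
t = (42.556−35.133)/2.5784 = 2.8786
df = 31
p-value (one-sided, H₁ less) = 0.99641
→ bracket: p>=0.10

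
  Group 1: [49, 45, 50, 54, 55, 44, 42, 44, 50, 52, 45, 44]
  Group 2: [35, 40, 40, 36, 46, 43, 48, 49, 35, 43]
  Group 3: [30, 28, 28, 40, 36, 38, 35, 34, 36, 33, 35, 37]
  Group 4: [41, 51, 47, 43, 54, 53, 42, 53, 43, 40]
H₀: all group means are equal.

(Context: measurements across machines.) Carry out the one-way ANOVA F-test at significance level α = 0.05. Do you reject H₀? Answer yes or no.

reject H₀: yes

Group means [47.83, 41.50, 34.17, 46.70], grand mean 42.409
SSB = Σnᵢ(x̄ᵢ−x̄)² = 1360.703; SSW = ΣΣ(x−x̄ᵢ)² = 891.933
MSB = 1360.703/3 = 453.5677; MSW = 891.933/40 = 22.2983
F = MSB/MSW = 20.3409
df = (3, 40)
p-value (upper-tail) = 0.00000
At α=0.05: p < α → reject H₀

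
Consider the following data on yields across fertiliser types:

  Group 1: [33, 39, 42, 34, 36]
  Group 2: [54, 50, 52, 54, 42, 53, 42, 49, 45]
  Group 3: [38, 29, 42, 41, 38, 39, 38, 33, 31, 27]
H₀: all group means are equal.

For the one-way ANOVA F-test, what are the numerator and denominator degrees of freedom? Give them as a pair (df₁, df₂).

k = 3 groups, N = 24 total
df = (k−1, N−k) = (3−1, 24−3) = (2, 21)

degrees of freedom = [2, 21]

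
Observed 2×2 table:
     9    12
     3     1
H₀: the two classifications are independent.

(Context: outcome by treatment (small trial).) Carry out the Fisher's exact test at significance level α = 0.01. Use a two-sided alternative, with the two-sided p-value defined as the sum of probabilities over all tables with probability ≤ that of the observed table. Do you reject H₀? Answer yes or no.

Margins: r₁=21, r₂=4, c₁=12, c₂=13, n=25
p_obs = C(21,9)·C(4,3)/C(25,12); sum pmf over tables with pmf ≤ p_obs
p-value (two-sided) = 0.32174
At α=0.01: p ≥ α → fail to reject H₀

reject H₀: no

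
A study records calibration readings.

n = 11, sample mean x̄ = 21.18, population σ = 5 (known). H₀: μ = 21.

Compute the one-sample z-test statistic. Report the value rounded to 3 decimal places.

SE = σ/√n = 5/√11 = 1.5076
z = (x̄−μ₀)/SE = (21.18−21)/1.5076 = 0.1194

test statistic = 0.119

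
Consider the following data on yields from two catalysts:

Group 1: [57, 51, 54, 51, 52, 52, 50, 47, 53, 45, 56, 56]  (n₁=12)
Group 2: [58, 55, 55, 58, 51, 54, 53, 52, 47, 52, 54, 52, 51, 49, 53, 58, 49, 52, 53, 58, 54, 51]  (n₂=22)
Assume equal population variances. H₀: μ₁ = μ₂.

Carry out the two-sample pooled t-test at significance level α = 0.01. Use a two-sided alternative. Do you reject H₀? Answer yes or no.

reject H₀: no

x̄₁=52.000, s₁=3.593, n₁=12
x̄₂=53.136, s₂=3.044, n₂=22
s_p² = [11·3.593² + 21·3.044²]/32 = 10.5185
SE = √(s_p²·(1/12+1/22)) = 1.1639
t = (52.000−53.136)/1.1639 = -0.9763
df = 32
p-value (two-sided) = 0.33622
At α=0.01: p ≥ α → fail to reject H₀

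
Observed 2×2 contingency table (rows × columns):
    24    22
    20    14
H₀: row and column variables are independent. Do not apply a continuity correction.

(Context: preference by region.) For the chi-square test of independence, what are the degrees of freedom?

degrees of freedom = 1

df = (r−1)(c−1) = (2−1)·(2−1) = 1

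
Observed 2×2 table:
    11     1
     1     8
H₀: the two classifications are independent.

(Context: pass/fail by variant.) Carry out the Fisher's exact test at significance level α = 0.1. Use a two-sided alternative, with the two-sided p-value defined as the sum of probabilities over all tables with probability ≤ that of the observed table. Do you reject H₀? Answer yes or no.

Margins: r₁=12, r₂=9, c₁=12, c₂=9, n=21
p_obs = C(12,11)·C(9,1)/C(21,12); sum pmf over tables with pmf ≤ p_obs
p-value (two-sided) = 0.00037
At α=0.1: p < α → reject H₀

reject H₀: yes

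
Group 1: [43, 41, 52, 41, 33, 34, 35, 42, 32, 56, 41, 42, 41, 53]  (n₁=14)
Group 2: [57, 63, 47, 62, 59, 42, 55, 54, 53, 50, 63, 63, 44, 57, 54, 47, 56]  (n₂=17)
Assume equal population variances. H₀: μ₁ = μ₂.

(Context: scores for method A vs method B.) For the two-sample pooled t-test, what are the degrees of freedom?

degrees of freedom = 29

df = n₁ + n₂ − 2 = 14 + 17 − 2 = 29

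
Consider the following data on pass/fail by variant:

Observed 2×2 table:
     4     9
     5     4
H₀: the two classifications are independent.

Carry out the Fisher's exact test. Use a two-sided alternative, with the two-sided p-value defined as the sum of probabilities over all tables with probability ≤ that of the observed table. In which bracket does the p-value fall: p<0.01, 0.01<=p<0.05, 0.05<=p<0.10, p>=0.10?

p-value bracket: p>=0.10

Margins: r₁=13, r₂=9, c₁=9, c₂=13, n=22
p_obs = C(13,4)·C(9,5)/C(22,9); sum pmf over tables with pmf ≤ p_obs
p-value (two-sided) = 0.38421
→ bracket: p>=0.10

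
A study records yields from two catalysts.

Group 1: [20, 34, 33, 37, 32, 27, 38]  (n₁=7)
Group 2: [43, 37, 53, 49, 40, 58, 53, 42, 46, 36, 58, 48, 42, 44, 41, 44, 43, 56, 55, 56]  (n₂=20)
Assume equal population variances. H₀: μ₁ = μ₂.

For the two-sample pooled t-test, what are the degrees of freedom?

df = n₁ + n₂ − 2 = 7 + 20 − 2 = 25

degrees of freedom = 25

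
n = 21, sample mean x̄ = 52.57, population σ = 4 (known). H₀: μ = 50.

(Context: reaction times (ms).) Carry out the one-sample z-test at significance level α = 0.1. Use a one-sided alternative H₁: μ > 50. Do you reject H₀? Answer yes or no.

SE = σ/√n = 4/√21 = 0.8729
z = (x̄−μ₀)/SE = (52.57−50)/0.8729 = 2.9443
p-value (one-sided, H₁ greater) = 0.00162
At α=0.1: p < α → reject H₀

reject H₀: yes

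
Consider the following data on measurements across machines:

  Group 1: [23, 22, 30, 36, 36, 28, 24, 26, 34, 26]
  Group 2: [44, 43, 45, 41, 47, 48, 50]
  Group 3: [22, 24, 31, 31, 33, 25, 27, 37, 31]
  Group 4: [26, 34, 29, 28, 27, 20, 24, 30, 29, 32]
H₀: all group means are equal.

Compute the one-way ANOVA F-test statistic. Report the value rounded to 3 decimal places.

test statistic = 27.317

Group means [28.50, 45.43, 29.00, 27.90], grand mean 31.750
SSB = Σnᵢ(x̄ᵢ−x̄)² = 1631.636; SSW = ΣΣ(x−x̄ᵢ)² = 637.114
MSB = 1631.636/3 = 543.8786; MSW = 637.114/32 = 19.9098
F = MSB/MSW = 27.3171
df = (3, 32)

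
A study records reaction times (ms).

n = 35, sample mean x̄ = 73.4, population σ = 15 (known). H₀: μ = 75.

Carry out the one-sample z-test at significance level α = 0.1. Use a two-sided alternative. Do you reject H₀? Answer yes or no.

SE = σ/√n = 15/√35 = 2.5355
z = (x̄−μ₀)/SE = (73.4−75)/2.5355 = -0.6310
p-value (two-sided) = 0.52801
At α=0.1: p ≥ α → fail to reject H₀

reject H₀: no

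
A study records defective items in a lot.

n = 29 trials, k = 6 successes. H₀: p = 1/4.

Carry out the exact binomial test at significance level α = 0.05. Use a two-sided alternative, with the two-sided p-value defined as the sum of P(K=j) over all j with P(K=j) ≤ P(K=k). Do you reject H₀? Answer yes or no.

Exact binomial: n=29, k=6, p₀=1/4=0.2500
P(X=j) = C(n,j)·p₀^j·(1−p₀)^(n−j); p = Σ P(X=j) over j with P(X=j) ≤ P(X=6)
p-value (two-sided) = 0.67430
At α=0.05: p ≥ α → fail to reject H₀

reject H₀: no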